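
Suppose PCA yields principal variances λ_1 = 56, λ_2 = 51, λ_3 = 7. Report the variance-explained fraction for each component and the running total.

Step 1 — total variance = trace(Sigma) = Σ λ_i = 56 + 51 + 7 = 114.

Step 2 — fraction explained by component i = λ_i / Σ λ:
  PC1: 56/114 = 0.4912
  PC2: 51/114 = 0.4474
  PC3: 7/114 = 0.0614

Step 3 — cumulative fraction after k components = (λ_1 + ... + λ_k) / Σ λ:
  k = 1: 56/114 = 0.4912
  k = 2: (56 + 51)/114 = 107/114 = 0.9386
  k = 3: (56 + 51 + 7)/114 = 114/114 = 1

Summary (fraction, with percent):

explained: PC1 0.4912 (49.12%), PC2 0.4474 (44.74%), PC3 0.0614 (6.14%);  cumulative: 0.4912, 0.9386, 1


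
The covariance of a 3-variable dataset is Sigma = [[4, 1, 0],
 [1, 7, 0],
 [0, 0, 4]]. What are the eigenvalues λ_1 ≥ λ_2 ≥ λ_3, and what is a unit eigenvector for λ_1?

Step 1 — characteristic polynomial p(λ) = det(λI - Sigma) = λ³ - tr·λ² + c_1·λ - det, where tr = trace, c_1 = sum of the principal 2×2 minors, det = det(Sigma):
  tr = 4 + 7 + 4 = 15,
  c_1 = (4·7 - (1)²) + (4·4 - (0)²) + (7·4 - (0)²) = 27 + 16 + 28 = 71,
  det = 4·(7·4 - (0)²) - (1)·((1)·4 - (0)·(0)) + (0)·((1)·(0) - 7·(0)) = 4·(28) - (1)·(4) + (0)·(0) = 108.
  So p(λ) = λ³ - 15λ² + 71λ - 108.
Step 2 — look for an integer root (rational root theorem: any rational root is an integer divisor of 108). Testing λ = 4:
  p(4) = 64 - 240 + 284 - 108 = 0  ✓
  Dividing out (λ - 4): p(λ) = (λ - 4)(λ² - 11λ + 27).
Step 3 — remaining eigenvalues from the quadratic λ² - 11λ + 27 = 0:
  Δ = 11² - 4·27 = 121 - 108 = 13,  λ = (11 ± √13)/2 = (11 ± 3.6056)/2 ≈ 7.3028 or 3.6972.
  Sorted: λ_1 = 7.3028,  λ_2 = 4,  λ_3 = 3.6972  (check: sum = 15 = tr ✓).

Step 4 — unit eigenvector for λ_1 ≈ 7.3028: v spans the null space of (Sigma - λ_1 I), whose rows are
  r_1 = (-3.3028, 1, 0),  r_2 = (1, -0.3028, 0),  r_3 = (0, 0, -3.3028).
  v is orthogonal to every row, so take v ∝ r_1 × r_3 = ((1)·(-3.3028) - (0)·(0), (0)·(0) - (-3.3028)·(-3.3028), (-3.3028)·(0) - (1)·(0)) ≈ (-3.3028, -10.9083, 0).
  Rescale (multiply by -1 so the first nonzero entry is positive): u = (3.3028, 10.9083, 0).
  ||u|| = √((3.3028)² + (10.9083)² + (0)²) = √(129.8999) ≈ 11.3974,  v_1 = u/||u|| ≈ (0.2898, 0.9571, 0) (||v_1|| = 1).

λ_1 = 7.3028,  λ_2 = 4,  λ_3 = 3.6972;  v_1 ≈ (0.2898, 0.9571, 0)


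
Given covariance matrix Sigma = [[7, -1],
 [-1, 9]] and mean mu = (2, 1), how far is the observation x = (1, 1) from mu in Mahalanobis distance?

Step 1 — centre the observation: (x - mu) = (-1, 0).

Step 2 — invert Sigma. det(Sigma) = 7·9 - (-1)² = 62.
  Sigma^{-1} = (1/det) · [[d, -b], [-b, a]] = [[0.1452, 0.0161],
 [0.0161, 0.1129]].

Step 3 — form the quadratic (x - mu)^T · Sigma^{-1} · (x - mu):
  Sigma^{-1} · (x - mu) = (-0.1452, -0.0161).
  (x - mu)^T · [Sigma^{-1} · (x - mu)] = (-1)·(-0.1452) + (0)·(-0.0161) = 0.1452.

Step 4 — take square root: d = √(0.1452) ≈ 0.381.

d(x, mu) = √(0.1452) ≈ 0.381


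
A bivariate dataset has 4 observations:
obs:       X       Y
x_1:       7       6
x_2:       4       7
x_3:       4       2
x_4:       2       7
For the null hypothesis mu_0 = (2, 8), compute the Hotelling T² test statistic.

Step 1 — sample mean vector:
  mean(X) = (7 + 4 + 4 + 2) / 4 = 17/4 = 4.25
  mean(Y) = (6 + 7 + 2 + 7) / 4 = 22/4 = 5.5
  x̄ = (4.25, 5.5),  deviation x̄ - mu_0 = (4.25, 5.5) - (2, 8) = (2.25, -2.5).

Step 2 — sample covariance matrix, S[i,j] = (1/(n-1)) · Σ_k (x_{k,i} - mean_i) · (x_{k,j} - mean_j), divisor n-1 = 3:
  S[X,X] = ((2.75)·(2.75) + (-0.25)·(-0.25) + (-0.25)·(-0.25) + (-2.25)·(-2.25)) / 3 = 12.75/3 = 4.25
  S[X,Y] = ((2.75)·(0.5) + (-0.25)·(1.5) + (-0.25)·(-3.5) + (-2.25)·(1.5)) / 3 = -1.5/3 = -0.5
  S[Y,Y] = ((0.5)·(0.5) + (1.5)·(1.5) + (-3.5)·(-3.5) + (1.5)·(1.5)) / 3 = 17/3 = 5.6667
  S = [[4.25, -0.5],
 [-0.5, 5.6667]].

Step 3 — invert S. det(S) = 4.25·5.6667 - (-0.5)² = 23.8333.
  S^{-1} = (1/det) · [[d, -b], [-b, a]] = [[0.2378, 0.021],
 [0.021, 0.1783]].

Step 4 — quadratic form (x̄ - mu_0)^T · S^{-1} · (x̄ - mu_0):
  S^{-1} · (x̄ - mu_0) = (0.4825, -0.3986),
  (x̄ - mu_0)^T · [...] = (2.25)·(0.4825) + (-2.5)·(-0.3986) = 2.0822.

Step 5 — scale by n: T² = 4 · 2.0822 = 8.3287.

T² ≈ 8.3287


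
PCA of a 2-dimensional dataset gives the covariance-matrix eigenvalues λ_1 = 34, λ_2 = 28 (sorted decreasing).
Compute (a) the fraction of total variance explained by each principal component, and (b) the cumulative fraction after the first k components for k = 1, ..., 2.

Step 1 — total variance = trace(Sigma) = Σ λ_i = 34 + 28 = 62.

Step 2 — fraction explained by component i = λ_i / Σ λ:
  PC1: 34/62 = 0.5484
  PC2: 28/62 = 0.4516

Step 3 — cumulative fraction after k components = (λ_1 + ... + λ_k) / Σ λ:
  k = 1: 34/62 = 0.5484
  k = 2: (34 + 28)/62 = 62/62 = 1

Summary (fraction, with percent):

explained: PC1 0.5484 (54.84%), PC2 0.4516 (45.16%);  cumulative: 0.5484, 1


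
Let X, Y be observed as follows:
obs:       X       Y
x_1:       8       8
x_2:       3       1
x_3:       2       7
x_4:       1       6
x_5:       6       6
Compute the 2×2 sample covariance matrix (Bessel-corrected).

Step 1 — column means:
  mean(X) = (8 + 3 + 2 + 1 + 6) / 5 = 20/5 = 4
  mean(Y) = (8 + 1 + 7 + 6 + 6) / 5 = 28/5 = 5.6

Step 2 — sample covariance S[i,j] = (1/(n-1)) · Σ_k (x_{k,i} - mean_i) · (x_{k,j} - mean_j), with n-1 = 4.
  S[X,X] = ((4)·(4) + (-1)·(-1) + (-2)·(-2) + (-3)·(-3) + (2)·(2)) / 4 = 34/4 = 8.5
  S[X,Y] = ((4)·(2.4) + (-1)·(-4.6) + (-2)·(1.4) + (-3)·(0.4) + (2)·(0.4)) / 4 = 11/4 = 2.75
  S[Y,Y] = ((2.4)·(2.4) + (-4.6)·(-4.6) + (1.4)·(1.4) + (0.4)·(0.4) + (0.4)·(0.4)) / 4 = 29.2/4 = 7.3

S is symmetric (S[j,i] = S[i,j]). Assembling:

S = [[8.5, 2.75],
 [2.75, 7.3]]


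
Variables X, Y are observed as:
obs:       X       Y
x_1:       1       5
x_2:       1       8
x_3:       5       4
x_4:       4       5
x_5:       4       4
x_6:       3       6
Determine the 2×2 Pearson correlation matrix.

Step 1 — column means:
  mean(X) = (1 + 1 + 5 + 4 + 4 + 3) / 6 = 18/6 = 3
  mean(Y) = (5 + 8 + 4 + 5 + 4 + 6) / 6 = 32/6 = 5.3333

Step 2 — sample variances and covariances s[i,j] = (1/(n-1)) · Σ_k (x_{k,i} - mean_i) · (x_{k,j} - mean_j), with n-1 = 5:
  s[X,X] = ((-2)·(-2) + (-2)·(-2) + (2)·(2) + (1)·(1) + (1)·(1) + (0)·(0)) / 5 = 14/5 = 2.8
  s[X,Y] = ((-2)·(-0.3333) + (-2)·(2.6667) + (2)·(-1.3333) + (1)·(-0.3333) + (1)·(-1.3333) + (0)·(0.6667)) / 5 = -9/5 = -1.8
  s[Y,Y] = ((-0.3333)·(-0.3333) + (2.6667)·(2.6667) + (-1.3333)·(-1.3333) + (-0.3333)·(-0.3333) + (-1.3333)·(-1.3333) + (0.6667)·(0.6667)) / 5 = 11.3333/5 = 2.2667
  Sample standard deviations s_i = √(s[i,i]):
  s(X) = √(2.8) = 1.6733
  s(Y) = √(2.2667) = 1.5055

Step 3 — r_{ij} = s_{ij} / (s_i · s_j):
  r[X,X] = 1 (diagonal).
  r[X,Y] = -1.8 / (1.6733 · 1.5055) = -1.8 / 2.5193 = -0.7145
  r[Y,Y] = 1 (diagonal).

R is symmetric with unit diagonal. Assembling:

R = [[1, -0.7145],
 [-0.7145, 1]]


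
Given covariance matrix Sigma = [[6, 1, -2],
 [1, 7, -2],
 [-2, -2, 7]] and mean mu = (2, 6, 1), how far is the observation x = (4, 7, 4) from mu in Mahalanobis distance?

Step 1 — centre the observation: (x - mu) = (2, 1, 3).

Step 2 — invert Sigma (cofactor / det for 3×3, or solve directly):
  Sigma^{-1} = [[0.1852, -0.0123, 0.0494],
 [-0.0123, 0.1564, 0.0412],
 [0.0494, 0.0412, 0.1687]].

Step 3 — form the quadratic (x - mu)^T · Sigma^{-1} · (x - mu):
  Sigma^{-1} · (x - mu) = (0.5062, 0.2551, 0.6461).
  (x - mu)^T · [Sigma^{-1} · (x - mu)] = (2)·(0.5062) + (1)·(0.2551) + (3)·(0.6461) = 3.2058.

Step 4 — take square root: d = √(3.2058) ≈ 1.7905.

d(x, mu) = √(3.2058) ≈ 1.7905


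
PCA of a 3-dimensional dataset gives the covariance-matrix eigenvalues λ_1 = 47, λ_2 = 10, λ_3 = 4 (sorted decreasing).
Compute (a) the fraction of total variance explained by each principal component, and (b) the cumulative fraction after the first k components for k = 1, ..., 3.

Step 1 — total variance = trace(Sigma) = Σ λ_i = 47 + 10 + 4 = 61.

Step 2 — fraction explained by component i = λ_i / Σ λ:
  PC1: 47/61 = 0.7705
  PC2: 10/61 = 0.1639
  PC3: 4/61 = 0.0656

Step 3 — cumulative fraction after k components = (λ_1 + ... + λ_k) / Σ λ:
  k = 1: 47/61 = 0.7705
  k = 2: (47 + 10)/61 = 57/61 = 0.9344
  k = 3: (47 + 10 + 4)/61 = 61/61 = 1

Summary (fraction, with percent):

explained: PC1 0.7705 (77.05%), PC2 0.1639 (16.39%), PC3 0.0656 (6.56%);  cumulative: 0.7705, 0.9344, 1


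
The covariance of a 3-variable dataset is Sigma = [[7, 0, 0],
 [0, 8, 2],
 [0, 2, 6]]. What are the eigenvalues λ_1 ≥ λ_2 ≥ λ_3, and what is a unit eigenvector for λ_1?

Step 1 — characteristic polynomial p(λ) = det(λI - Sigma) = λ³ - tr·λ² + c_1·λ - det, where tr = trace, c_1 = sum of the principal 2×2 minors, det = det(Sigma):
  tr = 7 + 8 + 6 = 21,
  c_1 = (7·8 - (0)²) + (7·6 - (0)²) + (8·6 - (2)²) = 56 + 42 + 44 = 142,
  det = 7·(8·6 - (2)²) - (0)·((0)·6 - (2)·(0)) + (0)·((0)·(2) - 8·(0)) = 7·(44) - (0)·(0) + (0)·(0) = 308.
  So p(λ) = λ³ - 21λ² + 142λ - 308.
Step 2 — look for an integer root (rational root theorem: any rational root is an integer divisor of 308). Testing λ = 7:
  p(7) = 343 - 1029 + 994 - 308 = 0  ✓
  Dividing out (λ - 7): p(λ) = (λ - 7)(λ² - 14λ + 44).
Step 3 — remaining eigenvalues from the quadratic λ² - 14λ + 44 = 0:
  Δ = 14² - 4·44 = 196 - 176 = 20,  λ = (14 ± √20)/2 = (14 ± 4.4721)/2 ≈ 9.2361 or 4.7639.
  Sorted: λ_1 = 9.2361,  λ_2 = 7,  λ_3 = 4.7639  (check: sum = 21 = tr ✓).

Step 4 — unit eigenvector for λ_1 ≈ 9.2361: v spans the null space of (Sigma - λ_1 I), whose rows are
  r_1 = (-2.2361, 0, 0),  r_2 = (0, -1.2361, 2),  r_3 = (0, 2, -3.2361).
  v is orthogonal to every row, so take v ∝ r_1 × r_2 = ((0)·(2) - (0)·(-1.2361), (0)·(0) - (-2.2361)·(2), (-2.2361)·(-1.2361) - (0)·(0)) ≈ (0, 4.4721, 2.7639).
  Let u = (0, 4.4721, 2.7639).
  ||u|| = √((0)² + (4.4721)² + (2.7639)²) = √(27.6393) ≈ 5.2573,  v_1 = u/||u|| ≈ (0, 0.8507, 0.5257) (||v_1|| = 1).

λ_1 = 9.2361,  λ_2 = 7,  λ_3 = 4.7639;  v_1 ≈ (0, 0.8507, 0.5257)


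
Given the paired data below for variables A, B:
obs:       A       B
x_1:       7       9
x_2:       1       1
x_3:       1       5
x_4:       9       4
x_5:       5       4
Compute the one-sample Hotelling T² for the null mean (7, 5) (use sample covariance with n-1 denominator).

Step 1 — sample mean vector:
  mean(A) = (7 + 1 + 1 + 9 + 5) / 5 = 23/5 = 4.6
  mean(B) = (9 + 1 + 5 + 4 + 4) / 5 = 23/5 = 4.6
  x̄ = (4.6, 4.6),  deviation x̄ - mu_0 = (4.6, 4.6) - (7, 5) = (-2.4, -0.4).

Step 2 — sample covariance matrix, S[i,j] = (1/(n-1)) · Σ_k (x_{k,i} - mean_i) · (x_{k,j} - mean_j), divisor n-1 = 4:
  S[A,A] = ((2.4)·(2.4) + (-3.6)·(-3.6) + (-3.6)·(-3.6) + (4.4)·(4.4) + (0.4)·(0.4)) / 4 = 51.2/4 = 12.8
  S[A,B] = ((2.4)·(4.4) + (-3.6)·(-3.6) + (-3.6)·(0.4) + (4.4)·(-0.6) + (0.4)·(-0.6)) / 4 = 19.2/4 = 4.8
  S[B,B] = ((4.4)·(4.4) + (-3.6)·(-3.6) + (0.4)·(0.4) + (-0.6)·(-0.6) + (-0.6)·(-0.6)) / 4 = 33.2/4 = 8.3
  S = [[12.8, 4.8],
 [4.8, 8.3]].

Step 3 — invert S. det(S) = 12.8·8.3 - (4.8)² = 83.2.
  S^{-1} = (1/det) · [[d, -b], [-b, a]] = [[0.0998, -0.0577],
 [-0.0577, 0.1538]].

Step 4 — quadratic form (x̄ - mu_0)^T · S^{-1} · (x̄ - mu_0):
  S^{-1} · (x̄ - mu_0) = (-0.2163, 0.0769),
  (x̄ - mu_0)^T · [...] = (-2.4)·(-0.2163) + (-0.4)·(0.0769) = 0.4885.

Step 5 — scale by n: T² = 5 · 0.4885 = 2.4423.

T² ≈ 2.4423


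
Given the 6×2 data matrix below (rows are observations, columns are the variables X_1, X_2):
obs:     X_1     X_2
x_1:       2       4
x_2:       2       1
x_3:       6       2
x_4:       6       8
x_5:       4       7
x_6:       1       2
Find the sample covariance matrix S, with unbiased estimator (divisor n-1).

Step 1 — column means:
  mean(X_1) = (2 + 2 + 6 + 6 + 4 + 1) / 6 = 21/6 = 3.5
  mean(X_2) = (4 + 1 + 2 + 8 + 7 + 2) / 6 = 24/6 = 4

Step 2 — sample covariance S[i,j] = (1/(n-1)) · Σ_k (x_{k,i} - mean_i) · (x_{k,j} - mean_j), with n-1 = 5.
  S[X_1,X_1] = ((-1.5)·(-1.5) + (-1.5)·(-1.5) + (2.5)·(2.5) + (2.5)·(2.5) + (0.5)·(0.5) + (-2.5)·(-2.5)) / 5 = 23.5/5 = 4.7
  S[X_1,X_2] = ((-1.5)·(0) + (-1.5)·(-3) + (2.5)·(-2) + (2.5)·(4) + (0.5)·(3) + (-2.5)·(-2)) / 5 = 16/5 = 3.2
  S[X_2,X_2] = ((0)·(0) + (-3)·(-3) + (-2)·(-2) + (4)·(4) + (3)·(3) + (-2)·(-2)) / 5 = 42/5 = 8.4

S is symmetric (S[j,i] = S[i,j]). Assembling:

S = [[4.7, 3.2],
 [3.2, 8.4]]


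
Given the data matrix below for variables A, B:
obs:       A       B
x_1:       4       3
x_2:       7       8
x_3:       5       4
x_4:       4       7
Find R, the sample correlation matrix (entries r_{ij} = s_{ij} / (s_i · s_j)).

Step 1 — column means:
  mean(A) = (4 + 7 + 5 + 4) / 4 = 20/4 = 5
  mean(B) = (3 + 8 + 4 + 7) / 4 = 22/4 = 5.5

Step 2 — sample variances and covariances s[i,j] = (1/(n-1)) · Σ_k (x_{k,i} - mean_i) · (x_{k,j} - mean_j), with n-1 = 3:
  s[A,A] = ((-1)·(-1) + (2)·(2) + (0)·(0) + (-1)·(-1)) / 3 = 6/3 = 2
  s[A,B] = ((-1)·(-2.5) + (2)·(2.5) + (0)·(-1.5) + (-1)·(1.5)) / 3 = 6/3 = 2
  s[B,B] = ((-2.5)·(-2.5) + (2.5)·(2.5) + (-1.5)·(-1.5) + (1.5)·(1.5)) / 3 = 17/3 = 5.6667
  Sample standard deviations s_i = √(s[i,i]):
  s(A) = √(2) = 1.4142
  s(B) = √(5.6667) = 2.3805

Step 3 — r_{ij} = s_{ij} / (s_i · s_j):
  r[A,A] = 1 (diagonal).
  r[A,B] = 2 / (1.4142 · 2.3805) = 2 / 3.3665 = 0.5941
  r[B,B] = 1 (diagonal).

R is symmetric with unit diagonal. Assembling:

R = [[1, 0.5941],
 [0.5941, 1]]


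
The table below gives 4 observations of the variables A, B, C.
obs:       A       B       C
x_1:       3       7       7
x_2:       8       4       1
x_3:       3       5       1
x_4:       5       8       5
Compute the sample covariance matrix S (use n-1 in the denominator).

Step 1 — column means:
  mean(A) = (3 + 8 + 3 + 5) / 4 = 19/4 = 4.75
  mean(B) = (7 + 4 + 5 + 8) / 4 = 24/4 = 6
  mean(C) = (7 + 1 + 1 + 5) / 4 = 14/4 = 3.5

Step 2 — sample covariance S[i,j] = (1/(n-1)) · Σ_k (x_{k,i} - mean_i) · (x_{k,j} - mean_j), with n-1 = 3.
  S[A,A] = ((-1.75)·(-1.75) + (3.25)·(3.25) + (-1.75)·(-1.75) + (0.25)·(0.25)) / 3 = 16.75/3 = 5.5833
  S[A,B] = ((-1.75)·(1) + (3.25)·(-2) + (-1.75)·(-1) + (0.25)·(2)) / 3 = -6/3 = -2
  S[A,C] = ((-1.75)·(3.5) + (3.25)·(-2.5) + (-1.75)·(-2.5) + (0.25)·(1.5)) / 3 = -9.5/3 = -3.1667
  S[B,B] = ((1)·(1) + (-2)·(-2) + (-1)·(-1) + (2)·(2)) / 3 = 10/3 = 3.3333
  S[B,C] = ((1)·(3.5) + (-2)·(-2.5) + (-1)·(-2.5) + (2)·(1.5)) / 3 = 14/3 = 4.6667
  S[C,C] = ((3.5)·(3.5) + (-2.5)·(-2.5) + (-2.5)·(-2.5) + (1.5)·(1.5)) / 3 = 27/3 = 9

S is symmetric (S[j,i] = S[i,j]). Assembling:

S = [[5.5833, -2, -3.1667],
 [-2, 3.3333, 4.6667],
 [-3.1667, 4.6667, 9]]


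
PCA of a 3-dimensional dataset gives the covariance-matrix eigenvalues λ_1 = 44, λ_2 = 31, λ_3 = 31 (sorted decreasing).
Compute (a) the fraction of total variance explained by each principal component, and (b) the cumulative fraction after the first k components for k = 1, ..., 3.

Step 1 — total variance = trace(Sigma) = Σ λ_i = 44 + 31 + 31 = 106.

Step 2 — fraction explained by component i = λ_i / Σ λ:
  PC1: 44/106 = 0.4151
  PC2: 31/106 = 0.2925
  PC3: 31/106 = 0.2925

Step 3 — cumulative fraction after k components = (λ_1 + ... + λ_k) / Σ λ:
  k = 1: 44/106 = 0.4151
  k = 2: (44 + 31)/106 = 75/106 = 0.7075
  k = 3: (44 + 31 + 31)/106 = 106/106 = 1

Summary (fraction, with percent):

explained: PC1 0.4151 (41.51%), PC2 0.2925 (29.25%), PC3 0.2925 (29.25%);  cumulative: 0.4151, 0.7075, 1


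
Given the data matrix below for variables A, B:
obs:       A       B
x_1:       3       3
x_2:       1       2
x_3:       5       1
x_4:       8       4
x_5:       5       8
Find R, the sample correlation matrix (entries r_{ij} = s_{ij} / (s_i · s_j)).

Step 1 — column means:
  mean(A) = (3 + 1 + 5 + 8 + 5) / 5 = 22/5 = 4.4
  mean(B) = (3 + 2 + 1 + 4 + 8) / 5 = 18/5 = 3.6

Step 2 — sample variances and covariances s[i,j] = (1/(n-1)) · Σ_k (x_{k,i} - mean_i) · (x_{k,j} - mean_j), with n-1 = 4:
  s[A,A] = ((-1.4)·(-1.4) + (-3.4)·(-3.4) + (0.6)·(0.6) + (3.6)·(3.6) + (0.6)·(0.6)) / 4 = 27.2/4 = 6.8
  s[A,B] = ((-1.4)·(-0.6) + (-3.4)·(-1.6) + (0.6)·(-2.6) + (3.6)·(0.4) + (0.6)·(4.4)) / 4 = 8.8/4 = 2.2
  s[B,B] = ((-0.6)·(-0.6) + (-1.6)·(-1.6) + (-2.6)·(-2.6) + (0.4)·(0.4) + (4.4)·(4.4)) / 4 = 29.2/4 = 7.3
  Sample standard deviations s_i = √(s[i,i]):
  s(A) = √(6.8) = 2.6077
  s(B) = √(7.3) = 2.7019

Step 3 — r_{ij} = s_{ij} / (s_i · s_j):
  r[A,A] = 1 (diagonal).
  r[A,B] = 2.2 / (2.6077 · 2.7019) = 2.2 / 7.0456 = 0.3123
  r[B,B] = 1 (diagonal).

R is symmetric with unit diagonal. Assembling:

R = [[1, 0.3123],
 [0.3123, 1]]


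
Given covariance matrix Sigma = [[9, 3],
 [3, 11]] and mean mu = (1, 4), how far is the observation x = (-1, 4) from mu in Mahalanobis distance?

Step 1 — centre the observation: (x - mu) = (-2, 0).

Step 2 — invert Sigma. det(Sigma) = 9·11 - (3)² = 90.
  Sigma^{-1} = (1/det) · [[d, -b], [-b, a]] = [[0.1222, -0.0333],
 [-0.0333, 0.1]].

Step 3 — form the quadratic (x - mu)^T · Sigma^{-1} · (x - mu):
  Sigma^{-1} · (x - mu) = (-0.2444, 0.0667).
  (x - mu)^T · [Sigma^{-1} · (x - mu)] = (-2)·(-0.2444) + (0)·(0.0667) = 0.4889.

Step 4 — take square root: d = √(0.4889) ≈ 0.6992.

d(x, mu) = √(0.4889) ≈ 0.6992


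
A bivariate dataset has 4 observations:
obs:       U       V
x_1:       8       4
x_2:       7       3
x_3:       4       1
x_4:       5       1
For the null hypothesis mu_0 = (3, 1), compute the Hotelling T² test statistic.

Step 1 — sample mean vector:
  mean(U) = (8 + 7 + 4 + 5) / 4 = 24/4 = 6
  mean(V) = (4 + 3 + 1 + 1) / 4 = 9/4 = 2.25
  x̄ = (6, 2.25),  deviation x̄ - mu_0 = (6, 2.25) - (3, 1) = (3, 1.25).

Step 2 — sample covariance matrix, S[i,j] = (1/(n-1)) · Σ_k (x_{k,i} - mean_i) · (x_{k,j} - mean_j), divisor n-1 = 3:
  S[U,U] = ((2)·(2) + (1)·(1) + (-2)·(-2) + (-1)·(-1)) / 3 = 10/3 = 3.3333
  S[U,V] = ((2)·(1.75) + (1)·(0.75) + (-2)·(-1.25) + (-1)·(-1.25)) / 3 = 8/3 = 2.6667
  S[V,V] = ((1.75)·(1.75) + (0.75)·(0.75) + (-1.25)·(-1.25) + (-1.25)·(-1.25)) / 3 = 6.75/3 = 2.25
  S = [[3.3333, 2.6667],
 [2.6667, 2.25]].

Step 3 — invert S. det(S) = 3.3333·2.25 - (2.6667)² = 0.3889.
  S^{-1} = (1/det) · [[d, -b], [-b, a]] = [[5.7857, -6.8571],
 [-6.8571, 8.5714]].

Step 4 — quadratic form (x̄ - mu_0)^T · S^{-1} · (x̄ - mu_0):
  S^{-1} · (x̄ - mu_0) = (8.7857, -9.8571),
  (x̄ - mu_0)^T · [...] = (3)·(8.7857) + (1.25)·(-9.8571) = 14.0357.

Step 5 — scale by n: T² = 4 · 14.0357 = 56.1429.

T² ≈ 56.1429


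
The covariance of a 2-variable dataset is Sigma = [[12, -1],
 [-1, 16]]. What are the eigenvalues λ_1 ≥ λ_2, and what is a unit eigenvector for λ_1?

Step 1 — characteristic polynomial of 2×2 Sigma:
  det(Sigma - λI) = λ² - trace · λ + det = 0.
  trace = 12 + 16 = 28, det = 12·16 - (-1)² = 191.
Step 2 — discriminant:
  Δ = trace² - 4·det = 784 - 764 = 20.
Step 3 — eigenvalues:
  λ = (trace ± √Δ)/2 = (28 ± 4.4721)/2,
  λ_1 = 16.2361,  λ_2 = 11.7639.

Step 4 — unit eigenvector for λ_1: solve (Sigma - λ_1 I)v = 0. First row:
  (12 - 16.2361)·v_x + (-1)·v_y = 0, i.e. (-4.2361)·v_x + (-1)·v_y = 0,
  so v ∝ (b, λ_1 - a) = (-1, 4.2361); multiply by -1 so the first entry is positive: u = (1, -4.2361).
  ||u|| = √((1)² + (-4.2361)²) = √(18.9443) ≈ 4.3525,
  v_1 = u/||u|| ≈ (0.2298, -0.9732) (||v_1|| = 1).

λ_1 = 16.2361,  λ_2 = 11.7639;  v_1 ≈ (0.2298, -0.9732)


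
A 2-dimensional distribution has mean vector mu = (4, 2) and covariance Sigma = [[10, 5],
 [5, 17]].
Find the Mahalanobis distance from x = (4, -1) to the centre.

Step 1 — centre the observation: (x - mu) = (0, -3).

Step 2 — invert Sigma. det(Sigma) = 10·17 - (5)² = 145.
  Sigma^{-1} = (1/det) · [[d, -b], [-b, a]] = [[0.1172, -0.0345],
 [-0.0345, 0.069]].

Step 3 — form the quadratic (x - mu)^T · Sigma^{-1} · (x - mu):
  Sigma^{-1} · (x - mu) = (0.1034, -0.2069).
  (x - mu)^T · [Sigma^{-1} · (x - mu)] = (0)·(0.1034) + (-3)·(-0.2069) = 0.6207.

Step 4 — take square root: d = √(0.6207) ≈ 0.7878.

d(x, mu) = √(0.6207) ≈ 0.7878


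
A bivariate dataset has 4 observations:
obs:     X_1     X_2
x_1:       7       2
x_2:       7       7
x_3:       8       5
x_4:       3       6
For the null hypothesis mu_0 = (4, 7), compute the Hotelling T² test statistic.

Step 1 — sample mean vector:
  mean(X_1) = (7 + 7 + 8 + 3) / 4 = 25/4 = 6.25
  mean(X_2) = (2 + 7 + 5 + 6) / 4 = 20/4 = 5
  x̄ = (6.25, 5),  deviation x̄ - mu_0 = (6.25, 5) - (4, 7) = (2.25, -2).

Step 2 — sample covariance matrix, S[i,j] = (1/(n-1)) · Σ_k (x_{k,i} - mean_i) · (x_{k,j} - mean_j), divisor n-1 = 3:
  S[X_1,X_1] = ((0.75)·(0.75) + (0.75)·(0.75) + (1.75)·(1.75) + (-3.25)·(-3.25)) / 3 = 14.75/3 = 4.9167
  S[X_1,X_2] = ((0.75)·(-3) + (0.75)·(2) + (1.75)·(0) + (-3.25)·(1)) / 3 = -4/3 = -1.3333
  S[X_2,X_2] = ((-3)·(-3) + (2)·(2) + (0)·(0) + (1)·(1)) / 3 = 14/3 = 4.6667
  S = [[4.9167, -1.3333],
 [-1.3333, 4.6667]].

Step 3 — invert S. det(S) = 4.9167·4.6667 - (-1.3333)² = 21.1667.
  S^{-1} = (1/det) · [[d, -b], [-b, a]] = [[0.2205, 0.063],
 [0.063, 0.2323]].

Step 4 — quadratic form (x̄ - mu_0)^T · S^{-1} · (x̄ - mu_0):
  S^{-1} · (x̄ - mu_0) = (0.3701, -0.3228),
  (x̄ - mu_0)^T · [...] = (2.25)·(0.3701) + (-2)·(-0.3228) = 1.4783.

Step 5 — scale by n: T² = 4 · 1.4783 = 5.9134.

T² ≈ 5.9134


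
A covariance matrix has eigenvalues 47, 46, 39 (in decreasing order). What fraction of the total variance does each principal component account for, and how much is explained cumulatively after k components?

Step 1 — total variance = trace(Sigma) = Σ λ_i = 47 + 46 + 39 = 132.

Step 2 — fraction explained by component i = λ_i / Σ λ:
  PC1: 47/132 = 0.3561
  PC2: 46/132 = 0.3485
  PC3: 39/132 = 0.2955

Step 3 — cumulative fraction after k components = (λ_1 + ... + λ_k) / Σ λ:
  k = 1: 47/132 = 0.3561
  k = 2: (47 + 46)/132 = 93/132 = 0.7045
  k = 3: (47 + 46 + 39)/132 = 132/132 = 1

Summary (fraction, with percent):

explained: PC1 0.3561 (35.61%), PC2 0.3485 (34.85%), PC3 0.2955 (29.55%);  cumulative: 0.3561, 0.7045, 1


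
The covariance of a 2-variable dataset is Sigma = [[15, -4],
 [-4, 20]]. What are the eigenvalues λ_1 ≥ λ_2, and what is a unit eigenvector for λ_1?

Step 1 — characteristic polynomial of 2×2 Sigma:
  det(Sigma - λI) = λ² - trace · λ + det = 0.
  trace = 15 + 20 = 35, det = 15·20 - (-4)² = 284.
Step 2 — discriminant:
  Δ = trace² - 4·det = 1225 - 1136 = 89.
Step 3 — eigenvalues:
  λ = (trace ± √Δ)/2 = (35 ± 9.434)/2,
  λ_1 = 22.217,  λ_2 = 12.783.

Step 4 — unit eigenvector for λ_1: solve (Sigma - λ_1 I)v = 0. First row:
  (15 - 22.217)·v_x + (-4)·v_y = 0, i.e. (-7.217)·v_x + (-4)·v_y = 0,
  so v ∝ (b, λ_1 - a) = (-4, 7.217); multiply by -1 so the first entry is positive: u = (4, -7.217).
  ||u|| = √((4)² + (-7.217)²) = √(68.085) ≈ 8.2514,
  v_1 = u/||u|| ≈ (0.4848, -0.8746) (||v_1|| = 1).

λ_1 = 22.217,  λ_2 = 12.783;  v_1 ≈ (0.4848, -0.8746)


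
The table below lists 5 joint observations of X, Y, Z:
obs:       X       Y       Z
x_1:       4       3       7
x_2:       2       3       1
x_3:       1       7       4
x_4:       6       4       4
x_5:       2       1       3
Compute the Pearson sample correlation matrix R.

Step 1 — column means:
  mean(X) = (4 + 2 + 1 + 6 + 2) / 5 = 15/5 = 3
  mean(Y) = (3 + 3 + 7 + 4 + 1) / 5 = 18/5 = 3.6
  mean(Z) = (7 + 1 + 4 + 4 + 3) / 5 = 19/5 = 3.8

Step 2 — sample variances and covariances s[i,j] = (1/(n-1)) · Σ_k (x_{k,i} - mean_i) · (x_{k,j} - mean_j), with n-1 = 4:
  s[X,X] = ((1)·(1) + (-1)·(-1) + (-2)·(-2) + (3)·(3) + (-1)·(-1)) / 4 = 16/4 = 4
  s[X,Y] = ((1)·(-0.6) + (-1)·(-0.6) + (-2)·(3.4) + (3)·(0.4) + (-1)·(-2.6)) / 4 = -3/4 = -0.75
  s[X,Z] = ((1)·(3.2) + (-1)·(-2.8) + (-2)·(0.2) + (3)·(0.2) + (-1)·(-0.8)) / 4 = 7/4 = 1.75
  s[Y,Y] = ((-0.6)·(-0.6) + (-0.6)·(-0.6) + (3.4)·(3.4) + (0.4)·(0.4) + (-2.6)·(-2.6)) / 4 = 19.2/4 = 4.8
  s[Y,Z] = ((-0.6)·(3.2) + (-0.6)·(-2.8) + (3.4)·(0.2) + (0.4)·(0.2) + (-2.6)·(-0.8)) / 4 = 2.6/4 = 0.65
  s[Z,Z] = ((3.2)·(3.2) + (-2.8)·(-2.8) + (0.2)·(0.2) + (0.2)·(0.2) + (-0.8)·(-0.8)) / 4 = 18.8/4 = 4.7
  Sample standard deviations s_i = √(s[i,i]):
  s(X) = √(4) = 2
  s(Y) = √(4.8) = 2.1909
  s(Z) = √(4.7) = 2.1679

Step 3 — r_{ij} = s_{ij} / (s_i · s_j):
  r[X,X] = 1 (diagonal).
  r[X,Y] = -0.75 / (2 · 2.1909) = -0.75 / 4.3818 = -0.1712
  r[X,Z] = 1.75 / (2 · 2.1679) = 1.75 / 4.3359 = 0.4036
  r[Y,Y] = 1 (diagonal).
  r[Y,Z] = 0.65 / (2.1909 · 2.1679) = 0.65 / 4.7497 = 0.1368
  r[Z,Z] = 1 (diagonal).

R is symmetric with unit diagonal. Assembling:

R = [[1, -0.1712, 0.4036],
 [-0.1712, 1, 0.1368],
 [0.4036, 0.1368, 1]]


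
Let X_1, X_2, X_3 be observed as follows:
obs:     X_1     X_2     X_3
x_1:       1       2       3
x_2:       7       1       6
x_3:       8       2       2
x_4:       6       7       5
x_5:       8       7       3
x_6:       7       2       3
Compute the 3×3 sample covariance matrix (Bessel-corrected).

Step 1 — column means:
  mean(X_1) = (1 + 7 + 8 + 6 + 8 + 7) / 6 = 37/6 = 6.1667
  mean(X_2) = (2 + 1 + 2 + 7 + 7 + 2) / 6 = 21/6 = 3.5
  mean(X_3) = (3 + 6 + 2 + 5 + 3 + 3) / 6 = 22/6 = 3.6667

Step 2 — sample covariance S[i,j] = (1/(n-1)) · Σ_k (x_{k,i} - mean_i) · (x_{k,j} - mean_j), with n-1 = 5.
  S[X_1,X_1] = ((-5.1667)·(-5.1667) + (0.8333)·(0.8333) + (1.8333)·(1.8333) + (-0.1667)·(-0.1667) + (1.8333)·(1.8333) + (0.8333)·(0.8333)) / 5 = 34.8333/5 = 6.9667
  S[X_1,X_2] = ((-5.1667)·(-1.5) + (0.8333)·(-2.5) + (1.8333)·(-1.5) + (-0.1667)·(3.5) + (1.8333)·(3.5) + (0.8333)·(-1.5)) / 5 = 7.5/5 = 1.5
  S[X_1,X_3] = ((-5.1667)·(-0.6667) + (0.8333)·(2.3333) + (1.8333)·(-1.6667) + (-0.1667)·(1.3333) + (1.8333)·(-0.6667) + (0.8333)·(-0.6667)) / 5 = 0.3333/5 = 0.0667
  S[X_2,X_2] = ((-1.5)·(-1.5) + (-2.5)·(-2.5) + (-1.5)·(-1.5) + (3.5)·(3.5) + (3.5)·(3.5) + (-1.5)·(-1.5)) / 5 = 37.5/5 = 7.5
  S[X_2,X_3] = ((-1.5)·(-0.6667) + (-2.5)·(2.3333) + (-1.5)·(-1.6667) + (3.5)·(1.3333) + (3.5)·(-0.6667) + (-1.5)·(-0.6667)) / 5 = 1/5 = 0.2
  S[X_3,X_3] = ((-0.6667)·(-0.6667) + (2.3333)·(2.3333) + (-1.6667)·(-1.6667) + (1.3333)·(1.3333) + (-0.6667)·(-0.6667) + (-0.6667)·(-0.6667)) / 5 = 11.3333/5 = 2.2667

S is symmetric (S[j,i] = S[i,j]). Assembling:

S = [[6.9667, 1.5, 0.0667],
 [1.5, 7.5, 0.2],
 [0.0667, 0.2, 2.2667]]


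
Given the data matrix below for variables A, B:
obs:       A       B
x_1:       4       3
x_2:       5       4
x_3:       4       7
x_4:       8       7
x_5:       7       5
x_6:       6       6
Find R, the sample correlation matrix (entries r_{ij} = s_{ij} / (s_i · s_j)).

Step 1 — column means:
  mean(A) = (4 + 5 + 4 + 8 + 7 + 6) / 6 = 34/6 = 5.6667
  mean(B) = (3 + 4 + 7 + 7 + 5 + 6) / 6 = 32/6 = 5.3333

Step 2 — sample variances and covariances s[i,j] = (1/(n-1)) · Σ_k (x_{k,i} - mean_i) · (x_{k,j} - mean_j), with n-1 = 5:
  s[A,A] = ((-1.6667)·(-1.6667) + (-0.6667)·(-0.6667) + (-1.6667)·(-1.6667) + (2.3333)·(2.3333) + (1.3333)·(1.3333) + (0.3333)·(0.3333)) / 5 = 13.3333/5 = 2.6667
  s[A,B] = ((-1.6667)·(-2.3333) + (-0.6667)·(-1.3333) + (-1.6667)·(1.6667) + (2.3333)·(1.6667) + (1.3333)·(-0.3333) + (0.3333)·(0.6667)) / 5 = 5.6667/5 = 1.1333
  s[B,B] = ((-2.3333)·(-2.3333) + (-1.3333)·(-1.3333) + (1.6667)·(1.6667) + (1.6667)·(1.6667) + (-0.3333)·(-0.3333) + (0.6667)·(0.6667)) / 5 = 13.3333/5 = 2.6667
  Sample standard deviations s_i = √(s[i,i]):
  s(A) = √(2.6667) = 1.633
  s(B) = √(2.6667) = 1.633

Step 3 — r_{ij} = s_{ij} / (s_i · s_j):
  r[A,A] = 1 (diagonal).
  r[A,B] = 1.1333 / (1.633 · 1.633) = 1.1333 / 2.6667 = 0.425
  r[B,B] = 1 (diagonal).

R is symmetric with unit diagonal. Assembling:

R = [[1, 0.425],
 [0.425, 1]]


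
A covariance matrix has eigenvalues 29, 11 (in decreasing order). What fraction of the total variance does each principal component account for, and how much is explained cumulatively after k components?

Step 1 — total variance = trace(Sigma) = Σ λ_i = 29 + 11 = 40.

Step 2 — fraction explained by component i = λ_i / Σ λ:
  PC1: 29/40 = 0.725
  PC2: 11/40 = 0.275

Step 3 — cumulative fraction after k components = (λ_1 + ... + λ_k) / Σ λ:
  k = 1: 29/40 = 0.725
  k = 2: (29 + 11)/40 = 40/40 = 1

Summary (fraction, with percent):

explained: PC1 0.725 (72.5%), PC2 0.275 (27.5%);  cumulative: 0.725, 1


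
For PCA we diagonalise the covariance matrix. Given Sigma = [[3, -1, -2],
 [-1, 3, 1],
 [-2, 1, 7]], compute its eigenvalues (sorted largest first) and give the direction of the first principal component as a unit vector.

Step 1 — characteristic polynomial p(λ) = det(λI - Sigma) = λ³ - tr·λ² + c_1·λ - det, where tr = trace, c_1 = sum of the principal 2×2 minors, det = det(Sigma):
  tr = 3 + 3 + 7 = 13,
  c_1 = (3·3 - (-1)²) + (3·7 - (-2)²) + (3·7 - (1)²) = 8 + 17 + 20 = 45,
  det = 3·(3·7 - (1)²) - (-1)·((-1)·7 - (1)·(-2)) + (-2)·((-1)·(1) - 3·(-2)) = 3·(20) - (-1)·(-5) + (-2)·(5) = 45.
  So p(λ) = λ³ - 13λ² + 45λ - 45.
Step 2 — look for an integer root (rational root theorem: any rational root is an integer divisor of 45). Testing λ = 3:
  p(3) = 27 - 117 + 135 - 45 = 0  ✓
  Dividing out (λ - 3): p(λ) = (λ - 3)(λ² - 10λ + 15).
Step 3 — remaining eigenvalues from the quadratic λ² - 10λ + 15 = 0:
  Δ = 10² - 4·15 = 100 - 60 = 40,  λ = (10 ± √40)/2 = (10 ± 6.3246)/2 ≈ 8.1623 or 1.8377.
  Sorted: λ_1 = 8.1623,  λ_2 = 3,  λ_3 = 1.8377  (check: sum = 13 = tr ✓).

Step 4 — unit eigenvector for λ_1 ≈ 8.1623: v spans the null space of (Sigma - λ_1 I), whose rows are
  r_1 = (-5.1623, -1, -2),  r_2 = (-1, -5.1623, 1),  r_3 = (-2, 1, -1.1623).
  v is orthogonal to every row, so take v ∝ r_1 × r_2 = ((-1)·(1) - (-2)·(-5.1623), (-2)·(-1) - (-5.1623)·(1), (-5.1623)·(-5.1623) - (-1)·(-1)) ≈ (-11.3246, 7.1623, 25.6491).
  Rescale (multiply by -1 so the first nonzero entry is positive): u = (11.3246, -7.1623, -25.6491).
  ||u|| = √((11.3246)² + (-7.1623)² + (-25.6491)²) = √(837.4207) ≈ 28.9382,  v_1 = u/||u|| ≈ (0.3913, -0.2475, -0.8863) (||v_1|| = 1).

λ_1 = 8.1623,  λ_2 = 3,  λ_3 = 1.8377;  v_1 ≈ (0.3913, -0.2475, -0.8863)


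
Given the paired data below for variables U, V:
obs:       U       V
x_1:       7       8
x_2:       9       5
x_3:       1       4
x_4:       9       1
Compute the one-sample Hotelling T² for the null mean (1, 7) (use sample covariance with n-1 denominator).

Step 1 — sample mean vector:
  mean(U) = (7 + 9 + 1 + 9) / 4 = 26/4 = 6.5
  mean(V) = (8 + 5 + 4 + 1) / 4 = 18/4 = 4.5
  x̄ = (6.5, 4.5),  deviation x̄ - mu_0 = (6.5, 4.5) - (1, 7) = (5.5, -2.5).

Step 2 — sample covariance matrix, S[i,j] = (1/(n-1)) · Σ_k (x_{k,i} - mean_i) · (x_{k,j} - mean_j), divisor n-1 = 3:
  S[U,U] = ((0.5)·(0.5) + (2.5)·(2.5) + (-5.5)·(-5.5) + (2.5)·(2.5)) / 3 = 43/3 = 14.3333
  S[U,V] = ((0.5)·(3.5) + (2.5)·(0.5) + (-5.5)·(-0.5) + (2.5)·(-3.5)) / 3 = -3/3 = -1
  S[V,V] = ((3.5)·(3.5) + (0.5)·(0.5) + (-0.5)·(-0.5) + (-3.5)·(-3.5)) / 3 = 25/3 = 8.3333
  S = [[14.3333, -1],
 [-1, 8.3333]].

Step 3 — invert S. det(S) = 14.3333·8.3333 - (-1)² = 118.4444.
  S^{-1} = (1/det) · [[d, -b], [-b, a]] = [[0.0704, 0.0084],
 [0.0084, 0.121]].

Step 4 — quadratic form (x̄ - mu_0)^T · S^{-1} · (x̄ - mu_0):
  S^{-1} · (x̄ - mu_0) = (0.3659, -0.2561),
  (x̄ - mu_0)^T · [...] = (5.5)·(0.3659) + (-2.5)·(-0.2561) = 2.6524.

Step 5 — scale by n: T² = 4 · 2.6524 = 10.6098.

T² ≈ 10.6098


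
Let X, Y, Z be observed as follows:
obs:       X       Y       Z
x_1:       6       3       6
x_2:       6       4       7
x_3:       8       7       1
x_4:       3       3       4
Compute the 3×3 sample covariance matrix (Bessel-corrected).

Step 1 — column means:
  mean(X) = (6 + 6 + 8 + 3) / 4 = 23/4 = 5.75
  mean(Y) = (3 + 4 + 7 + 3) / 4 = 17/4 = 4.25
  mean(Z) = (6 + 7 + 1 + 4) / 4 = 18/4 = 4.5

Step 2 — sample covariance S[i,j] = (1/(n-1)) · Σ_k (x_{k,i} - mean_i) · (x_{k,j} - mean_j), with n-1 = 3.
  S[X,X] = ((0.25)·(0.25) + (0.25)·(0.25) + (2.25)·(2.25) + (-2.75)·(-2.75)) / 3 = 12.75/3 = 4.25
  S[X,Y] = ((0.25)·(-1.25) + (0.25)·(-0.25) + (2.25)·(2.75) + (-2.75)·(-1.25)) / 3 = 9.25/3 = 3.0833
  S[X,Z] = ((0.25)·(1.5) + (0.25)·(2.5) + (2.25)·(-3.5) + (-2.75)·(-0.5)) / 3 = -5.5/3 = -1.8333
  S[Y,Y] = ((-1.25)·(-1.25) + (-0.25)·(-0.25) + (2.75)·(2.75) + (-1.25)·(-1.25)) / 3 = 10.75/3 = 3.5833
  S[Y,Z] = ((-1.25)·(1.5) + (-0.25)·(2.5) + (2.75)·(-3.5) + (-1.25)·(-0.5)) / 3 = -11.5/3 = -3.8333
  S[Z,Z] = ((1.5)·(1.5) + (2.5)·(2.5) + (-3.5)·(-3.5) + (-0.5)·(-0.5)) / 3 = 21/3 = 7

S is symmetric (S[j,i] = S[i,j]). Assembling:

S = [[4.25, 3.0833, -1.8333],
 [3.0833, 3.5833, -3.8333],
 [-1.8333, -3.8333, 7]]


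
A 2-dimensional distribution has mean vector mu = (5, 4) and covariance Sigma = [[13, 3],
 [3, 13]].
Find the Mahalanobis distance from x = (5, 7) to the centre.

Step 1 — centre the observation: (x - mu) = (0, 3).

Step 2 — invert Sigma. det(Sigma) = 13·13 - (3)² = 160.
  Sigma^{-1} = (1/det) · [[d, -b], [-b, a]] = [[0.0812, -0.0188],
 [-0.0188, 0.0812]].

Step 3 — form the quadratic (x - mu)^T · Sigma^{-1} · (x - mu):
  Sigma^{-1} · (x - mu) = (-0.0562, 0.2437).
  (x - mu)^T · [Sigma^{-1} · (x - mu)] = (0)·(-0.0562) + (3)·(0.2437) = 0.7312.

Step 4 — take square root: d = √(0.7312) ≈ 0.8551.

d(x, mu) = √(0.7312) ≈ 0.8551


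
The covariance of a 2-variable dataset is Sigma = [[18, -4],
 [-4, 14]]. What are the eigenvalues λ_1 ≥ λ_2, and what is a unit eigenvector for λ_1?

Step 1 — characteristic polynomial of 2×2 Sigma:
  det(Sigma - λI) = λ² - trace · λ + det = 0.
  trace = 18 + 14 = 32, det = 18·14 - (-4)² = 236.
Step 2 — discriminant:
  Δ = trace² - 4·det = 1024 - 944 = 80.
Step 3 — eigenvalues:
  λ = (trace ± √Δ)/2 = (32 ± 8.9443)/2,
  λ_1 = 20.4721,  λ_2 = 11.5279.

Step 4 — unit eigenvector for λ_1: solve (Sigma - λ_1 I)v = 0. First row:
  (18 - 20.4721)·v_x + (-4)·v_y = 0, i.e. (-2.4721)·v_x + (-4)·v_y = 0,
  so v ∝ (b, λ_1 - a) = (-4, 2.4721); multiply by -1 so the first entry is positive: u = (4, -2.4721).
  ||u|| = √((4)² + (-2.4721)²) = √(22.1115) ≈ 4.7023,
  v_1 = u/||u|| ≈ (0.8507, -0.5257) (||v_1|| = 1).

λ_1 = 20.4721,  λ_2 = 11.5279;  v_1 ≈ (0.8507, -0.5257)


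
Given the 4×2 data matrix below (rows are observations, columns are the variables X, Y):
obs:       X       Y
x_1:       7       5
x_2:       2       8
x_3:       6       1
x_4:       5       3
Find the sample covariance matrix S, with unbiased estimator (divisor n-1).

Step 1 — column means:
  mean(X) = (7 + 2 + 6 + 5) / 4 = 20/4 = 5
  mean(Y) = (5 + 8 + 1 + 3) / 4 = 17/4 = 4.25

Step 2 — sample covariance S[i,j] = (1/(n-1)) · Σ_k (x_{k,i} - mean_i) · (x_{k,j} - mean_j), with n-1 = 3.
  S[X,X] = ((2)·(2) + (-3)·(-3) + (1)·(1) + (0)·(0)) / 3 = 14/3 = 4.6667
  S[X,Y] = ((2)·(0.75) + (-3)·(3.75) + (1)·(-3.25) + (0)·(-1.25)) / 3 = -13/3 = -4.3333
  S[Y,Y] = ((0.75)·(0.75) + (3.75)·(3.75) + (-3.25)·(-3.25) + (-1.25)·(-1.25)) / 3 = 26.75/3 = 8.9167

S is symmetric (S[j,i] = S[i,j]). Assembling:

S = [[4.6667, -4.3333],
 [-4.3333, 8.9167]]


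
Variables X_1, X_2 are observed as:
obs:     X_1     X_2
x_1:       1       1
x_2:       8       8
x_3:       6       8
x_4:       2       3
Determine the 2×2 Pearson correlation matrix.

Step 1 — column means:
  mean(X_1) = (1 + 8 + 6 + 2) / 4 = 17/4 = 4.25
  mean(X_2) = (1 + 8 + 8 + 3) / 4 = 20/4 = 5

Step 2 — sample variances and covariances s[i,j] = (1/(n-1)) · Σ_k (x_{k,i} - mean_i) · (x_{k,j} - mean_j), with n-1 = 3:
  s[X_1,X_1] = ((-3.25)·(-3.25) + (3.75)·(3.75) + (1.75)·(1.75) + (-2.25)·(-2.25)) / 3 = 32.75/3 = 10.9167
  s[X_1,X_2] = ((-3.25)·(-4) + (3.75)·(3) + (1.75)·(3) + (-2.25)·(-2)) / 3 = 34/3 = 11.3333
  s[X_2,X_2] = ((-4)·(-4) + (3)·(3) + (3)·(3) + (-2)·(-2)) / 3 = 38/3 = 12.6667
  Sample standard deviations s_i = √(s[i,i]):
  s(X_1) = √(10.9167) = 3.304
  s(X_2) = √(12.6667) = 3.559

Step 3 — r_{ij} = s_{ij} / (s_i · s_j):
  r[X_1,X_1] = 1 (diagonal).
  r[X_1,X_2] = 11.3333 / (3.304 · 3.559) = 11.3333 / 11.7592 = 0.9638
  r[X_2,X_2] = 1 (diagonal).

R is symmetric with unit diagonal. Assembling:

R = [[1, 0.9638],
 [0.9638, 1]]


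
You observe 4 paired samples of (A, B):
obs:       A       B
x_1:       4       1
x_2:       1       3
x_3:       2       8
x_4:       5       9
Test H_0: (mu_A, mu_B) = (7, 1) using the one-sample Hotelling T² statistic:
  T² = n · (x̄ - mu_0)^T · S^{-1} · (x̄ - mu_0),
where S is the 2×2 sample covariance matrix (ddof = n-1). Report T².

Step 1 — sample mean vector:
  mean(A) = (4 + 1 + 2 + 5) / 4 = 12/4 = 3
  mean(B) = (1 + 3 + 8 + 9) / 4 = 21/4 = 5.25
  x̄ = (3, 5.25),  deviation x̄ - mu_0 = (3, 5.25) - (7, 1) = (-4, 4.25).

Step 2 — sample covariance matrix, S[i,j] = (1/(n-1)) · Σ_k (x_{k,i} - mean_i) · (x_{k,j} - mean_j), divisor n-1 = 3:
  S[A,A] = ((1)·(1) + (-2)·(-2) + (-1)·(-1) + (2)·(2)) / 3 = 10/3 = 3.3333
  S[A,B] = ((1)·(-4.25) + (-2)·(-2.25) + (-1)·(2.75) + (2)·(3.75)) / 3 = 5/3 = 1.6667
  S[B,B] = ((-4.25)·(-4.25) + (-2.25)·(-2.25) + (2.75)·(2.75) + (3.75)·(3.75)) / 3 = 44.75/3 = 14.9167
  S = [[3.3333, 1.6667],
 [1.6667, 14.9167]].

Step 3 — invert S. det(S) = 3.3333·14.9167 - (1.6667)² = 46.9444.
  S^{-1} = (1/det) · [[d, -b], [-b, a]] = [[0.3178, -0.0355],
 [-0.0355, 0.071]].

Step 4 — quadratic form (x̄ - mu_0)^T · S^{-1} · (x̄ - mu_0):
  S^{-1} · (x̄ - mu_0) = (-1.4219, 0.4438),
  (x̄ - mu_0)^T · [...] = (-4)·(-1.4219) + (4.25)·(0.4438) = 7.5737.

Step 5 — scale by n: T² = 4 · 7.5737 = 30.2947.

T² ≈ 30.2947


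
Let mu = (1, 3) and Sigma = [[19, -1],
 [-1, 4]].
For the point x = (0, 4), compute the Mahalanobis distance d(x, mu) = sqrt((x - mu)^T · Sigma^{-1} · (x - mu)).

Step 1 — centre the observation: (x - mu) = (-1, 1).

Step 2 — invert Sigma. det(Sigma) = 19·4 - (-1)² = 75.
  Sigma^{-1} = (1/det) · [[d, -b], [-b, a]] = [[0.0533, 0.0133],
 [0.0133, 0.2533]].

Step 3 — form the quadratic (x - mu)^T · Sigma^{-1} · (x - mu):
  Sigma^{-1} · (x - mu) = (-0.04, 0.24).
  (x - mu)^T · [Sigma^{-1} · (x - mu)] = (-1)·(-0.04) + (1)·(0.24) = 0.28.

Step 4 — take square root: d = √(0.28) ≈ 0.5292.

d(x, mu) = √(0.28) ≈ 0.5292


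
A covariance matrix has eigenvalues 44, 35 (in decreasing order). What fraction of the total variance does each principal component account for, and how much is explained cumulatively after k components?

Step 1 — total variance = trace(Sigma) = Σ λ_i = 44 + 35 = 79.

Step 2 — fraction explained by component i = λ_i / Σ λ:
  PC1: 44/79 = 0.557
  PC2: 35/79 = 0.443

Step 3 — cumulative fraction after k components = (λ_1 + ... + λ_k) / Σ λ:
  k = 1: 44/79 = 0.557
  k = 2: (44 + 35)/79 = 79/79 = 1

Summary (fraction, with percent):

explained: PC1 0.557 (55.7%), PC2 0.443 (44.3%);  cumulative: 0.557, 1


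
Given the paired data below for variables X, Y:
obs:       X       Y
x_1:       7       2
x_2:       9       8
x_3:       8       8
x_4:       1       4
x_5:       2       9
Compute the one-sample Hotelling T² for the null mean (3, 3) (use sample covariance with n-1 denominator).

Step 1 — sample mean vector:
  mean(X) = (7 + 9 + 8 + 1 + 2) / 5 = 27/5 = 5.4
  mean(Y) = (2 + 8 + 8 + 4 + 9) / 5 = 31/5 = 6.2
  x̄ = (5.4, 6.2),  deviation x̄ - mu_0 = (5.4, 6.2) - (3, 3) = (2.4, 3.2).

Step 2 — sample covariance matrix, S[i,j] = (1/(n-1)) · Σ_k (x_{k,i} - mean_i) · (x_{k,j} - mean_j), divisor n-1 = 4:
  S[X,X] = ((1.6)·(1.6) + (3.6)·(3.6) + (2.6)·(2.6) + (-4.4)·(-4.4) + (-3.4)·(-3.4)) / 4 = 53.2/4 = 13.3
  S[X,Y] = ((1.6)·(-4.2) + (3.6)·(1.8) + (2.6)·(1.8) + (-4.4)·(-2.2) + (-3.4)·(2.8)) / 4 = 4.6/4 = 1.15
  S[Y,Y] = ((-4.2)·(-4.2) + (1.8)·(1.8) + (1.8)·(1.8) + (-2.2)·(-2.2) + (2.8)·(2.8)) / 4 = 36.8/4 = 9.2
  S = [[13.3, 1.15],
 [1.15, 9.2]].

Step 3 — invert S. det(S) = 13.3·9.2 - (1.15)² = 121.0375.
  S^{-1} = (1/det) · [[d, -b], [-b, a]] = [[0.076, -0.0095],
 [-0.0095, 0.1099]].

Step 4 — quadratic form (x̄ - mu_0)^T · S^{-1} · (x̄ - mu_0):
  S^{-1} · (x̄ - mu_0) = (0.152, 0.3288),
  (x̄ - mu_0)^T · [...] = (2.4)·(0.152) + (3.2)·(0.3288) = 1.4171.

Step 5 — scale by n: T² = 5 · 1.4171 = 7.0854.

T² ≈ 7.0854
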